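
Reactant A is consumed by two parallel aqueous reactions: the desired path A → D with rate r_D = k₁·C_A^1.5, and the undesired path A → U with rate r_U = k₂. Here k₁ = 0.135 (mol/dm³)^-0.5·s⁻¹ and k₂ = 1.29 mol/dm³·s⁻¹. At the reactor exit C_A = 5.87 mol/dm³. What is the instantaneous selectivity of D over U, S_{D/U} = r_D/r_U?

1.49

S_{D/U} = r_D/r_U = (k₁·C_A^1.5)/(k₂) = (k₁/k₂)·C_A^1.5.
= (0.135×5.870^1.5) / (1.29) = 1.920/1.290 = 1.49.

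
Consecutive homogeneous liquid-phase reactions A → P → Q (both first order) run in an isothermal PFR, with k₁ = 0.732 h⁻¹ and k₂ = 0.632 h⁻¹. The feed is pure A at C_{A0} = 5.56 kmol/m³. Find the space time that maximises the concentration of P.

The intermediate peaks when r₁ = r₂, i.e. k₁e^(−k₁τ) = k₂e^(−k₂τ), giving τ_opt = ln(k₂/k₁)/(k₂−k₁).
= ln(0.632/0.732)/(0.632−0.732) = ln(0.8634)/-0.1000 = -0.1469/-0.1000 = 1.47 h.

1.47 h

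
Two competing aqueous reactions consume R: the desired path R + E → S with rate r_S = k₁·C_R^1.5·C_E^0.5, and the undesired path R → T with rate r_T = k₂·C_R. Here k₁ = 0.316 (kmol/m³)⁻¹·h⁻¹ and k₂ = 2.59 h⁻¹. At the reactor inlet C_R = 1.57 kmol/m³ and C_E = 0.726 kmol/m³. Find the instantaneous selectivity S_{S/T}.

0.130

S_{S/T} = r_S/r_T = (k₁·C_R^1.5·C_E^0.5)/(k₂·C_R) = (k₁/k₂)·C_R^0.5·C_E^0.5.
= (0.316×1.570^1.5×0.7260^0.5) / (2.59×1.570) = 0.5297/4.066 = 0.130.
Since the desired path is higher order in R, keeping C_R high (PFR or concentrated feed) favours S.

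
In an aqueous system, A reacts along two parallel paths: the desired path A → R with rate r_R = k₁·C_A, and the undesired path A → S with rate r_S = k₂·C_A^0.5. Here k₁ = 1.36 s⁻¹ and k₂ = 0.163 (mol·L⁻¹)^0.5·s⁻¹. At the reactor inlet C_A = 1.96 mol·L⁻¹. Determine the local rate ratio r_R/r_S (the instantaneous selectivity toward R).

11.7

S_{R/S} = r_R/r_S = (k₁·C_A)/(k₂·C_A^0.5) = (k₁/k₂)·C_A^0.5.
= (1.36×1.960) / (0.163×1.960^0.5) = 2.666/0.2282 = 11.7.
Since the desired path is higher order in A, keeping C_A high (PFR or concentrated feed) favours R.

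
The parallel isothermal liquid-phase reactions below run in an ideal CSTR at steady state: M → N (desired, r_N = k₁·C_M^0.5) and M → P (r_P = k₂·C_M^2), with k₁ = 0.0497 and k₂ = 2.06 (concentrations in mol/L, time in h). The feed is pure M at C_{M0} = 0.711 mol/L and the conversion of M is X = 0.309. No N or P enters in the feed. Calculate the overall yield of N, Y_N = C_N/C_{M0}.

0.0202

Exit C_M = C_{M0}(1−X) = 0.711×0.691 = 0.4913 mol/L.
Rates in a CSTR are evaluated at the outlet concentration: r_N = 0.0497×0.4913^0.5 = 0.03484, r_P = 2.06×0.4913^2 = 0.4972.
Fraction of consumed M going to N: r_N/(r_N+r_P) = 0.06547.
C_N = 0.06547·C_{M0}·X = 0.06547×0.711×0.309 = 0.0144 mol/L; Y_N = C_N/C_{M0} = 0.0202.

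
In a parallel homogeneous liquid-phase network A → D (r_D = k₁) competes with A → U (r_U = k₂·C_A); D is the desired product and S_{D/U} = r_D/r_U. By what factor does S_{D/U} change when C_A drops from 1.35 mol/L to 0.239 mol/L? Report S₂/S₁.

S_{D/U} = (k₁/k₂)·C_A⁻¹, so S₂/S₁ = (C_{A,2}/C_{A,1})⁻¹.
= 1.35/0.239 = 5.65.
Selectivity toward D rises as C_A falls — low-concentration operation is favoured.

5.65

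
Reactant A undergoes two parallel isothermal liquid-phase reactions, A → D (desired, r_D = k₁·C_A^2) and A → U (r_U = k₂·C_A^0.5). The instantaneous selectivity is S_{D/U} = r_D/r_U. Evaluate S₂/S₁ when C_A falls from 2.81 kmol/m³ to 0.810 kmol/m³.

S_{D/U} = (k₁/k₂)·C_A^1.5, so S₂/S₁ = (C_{A,2}/C_{A,1})^1.5.
= (0.810/2.81)^1.5 = (0.2883)^1.5 = 0.155.

0.155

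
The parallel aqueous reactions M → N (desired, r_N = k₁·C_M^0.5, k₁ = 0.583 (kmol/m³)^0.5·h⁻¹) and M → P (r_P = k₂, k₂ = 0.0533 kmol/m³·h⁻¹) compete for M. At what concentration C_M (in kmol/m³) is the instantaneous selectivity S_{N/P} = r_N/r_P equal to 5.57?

S_{N/P} = (k₁/k₂)·C_M^0.5 ⇒ C_M = (S·k₂/k₁)^(2).
= (5.57×0.0533/0.583)^(2) = (0.5092)^(2) = 0.259 kmol/m³.

0.259 kmol/m³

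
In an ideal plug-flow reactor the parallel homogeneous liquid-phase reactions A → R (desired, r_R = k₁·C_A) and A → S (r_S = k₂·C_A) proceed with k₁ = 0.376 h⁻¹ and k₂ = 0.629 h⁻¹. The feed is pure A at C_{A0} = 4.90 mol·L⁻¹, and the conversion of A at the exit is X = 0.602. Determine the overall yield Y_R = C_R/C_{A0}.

C_A = C_{A0}(1−X) = 1.950 mol·L⁻¹.
Both paths are first order in A, so the instantaneous fraction to R is constant: dC_R/d(−C_A) = k₁/(k₁+k₂) = 0.3741.
C_R = 0.3741·(C_{A0}−C_A) = 0.3741×2.950 = 1.10 mol·L⁻¹.
Y_R = C_R/C_{A0} = 1.104/4.90 = 0.225.

0.225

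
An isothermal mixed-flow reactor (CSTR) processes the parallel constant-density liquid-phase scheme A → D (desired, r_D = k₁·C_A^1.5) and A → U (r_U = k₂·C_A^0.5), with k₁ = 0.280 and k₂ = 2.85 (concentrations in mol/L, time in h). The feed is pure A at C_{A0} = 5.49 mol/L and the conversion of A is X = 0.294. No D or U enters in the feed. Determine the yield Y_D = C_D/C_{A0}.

0.0811

Exit C_A = C_{A0}(1−X) = 5.49×0.706 = 3.876 mol/L.
Rates in a CSTR are evaluated at the outlet concentration: r_D = 0.280×3.876^1.5 = 2.137, r_U = 2.85×3.876^0.5 = 5.611.
Fraction of consumed A going to D: r_D/(r_D+r_U) = 0.2758.
C_D = 0.2758·C_{A0}·X = 0.2758×5.49×0.294 = 0.445 mol/L; Y_D = C_D/C_{A0} = 0.0811.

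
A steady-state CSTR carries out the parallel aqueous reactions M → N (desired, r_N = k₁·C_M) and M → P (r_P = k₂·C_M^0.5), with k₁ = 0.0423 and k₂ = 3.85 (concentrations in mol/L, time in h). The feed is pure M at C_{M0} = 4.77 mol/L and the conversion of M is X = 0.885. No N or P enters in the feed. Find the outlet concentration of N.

Exit C_M = C_{M0}(1−X) = 4.77×0.115 = 0.5485 mol/L.
Rates in a CSTR are evaluated at the outlet concentration: r_N = 0.0423×0.5485 = 0.02320, r_P = 3.85×0.5485^0.5 = 2.851.
Fraction of consumed M going to N: r_N/(r_N+r_P) = 0.008072.
C_N = 0.008072·C_{M0}·X = 0.008072×4.77×0.885 = 0.0341 mol/L.

0.0341 mol/L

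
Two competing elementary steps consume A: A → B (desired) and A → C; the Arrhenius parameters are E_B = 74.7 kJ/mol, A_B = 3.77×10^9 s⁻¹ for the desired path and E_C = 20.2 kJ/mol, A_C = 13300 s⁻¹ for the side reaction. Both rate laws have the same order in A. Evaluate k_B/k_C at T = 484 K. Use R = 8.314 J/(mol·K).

With equal orders, S_{B/C} = k_B/k_C = (A_B/A_C)·exp[(E_C−E_B)/(RT)].
(E_C−E_B)/(RT) = (20.2−74.7)×10³/(8.314×484) = -54500/4024 = -13.54.
k_B/k_C = (3.77×10^9/13300)·exp(-13.54) = 2.835×10^5 × 1.312×10^-6 = 0.372.

0.372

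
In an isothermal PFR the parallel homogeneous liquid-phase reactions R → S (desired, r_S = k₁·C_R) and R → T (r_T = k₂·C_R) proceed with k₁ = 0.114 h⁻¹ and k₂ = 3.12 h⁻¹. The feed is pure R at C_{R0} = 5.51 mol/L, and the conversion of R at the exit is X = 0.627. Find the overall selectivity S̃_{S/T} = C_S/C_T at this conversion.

C_R = C_{R0}(1−X) = 2.055 mol/L.
Both paths are first order in R, so the instantaneous fraction to S is constant: dC_S/d(−C_R) = k₁/(k₁+k₂) = 0.03525.
C_S = 0.03525·(C_{R0}−C_R) = 0.03525×3.455 = 0.122 mol/L.
C_T = (C_{R0}−C_R)−C_S = 3.333 mol/L; S̃_{S/T} = 0.1218/3.333 = 0.0365.

0.0365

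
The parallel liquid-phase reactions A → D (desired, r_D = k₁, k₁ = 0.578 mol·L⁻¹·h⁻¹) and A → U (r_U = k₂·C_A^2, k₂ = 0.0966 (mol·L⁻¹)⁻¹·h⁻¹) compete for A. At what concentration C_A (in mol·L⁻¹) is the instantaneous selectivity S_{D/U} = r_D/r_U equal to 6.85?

0.935 mol·L⁻¹

S_{D/U} = (k₁/k₂)·C_A^-2 ⇒ C_A = (S·k₂/k₁)^(-0.5).
= (6.85×0.0966/0.578)^(-0.5) = (1.145)^(-0.5) = 0.935 mol·L⁻¹.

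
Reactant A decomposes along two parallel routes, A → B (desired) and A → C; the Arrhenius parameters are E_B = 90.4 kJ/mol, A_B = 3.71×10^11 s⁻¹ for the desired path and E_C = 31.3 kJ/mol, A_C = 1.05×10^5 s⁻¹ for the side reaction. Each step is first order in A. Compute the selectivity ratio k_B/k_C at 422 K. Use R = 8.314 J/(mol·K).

0.171

Since both paths have the same order in A, the concentration cancels and S_{B/C} = k_B/k_C = (A_B/A_C)·exp[(E_C−E_B)/(RT)].
(E_C−E_B)/(RT) = (31.3−90.4)×10³/(8.314×422) = -59100/3509 = -16.84.
k_B/k_C = (3.71×10^11/1.05×10^5)·exp(-16.84) = 3.533×10^6 × 4.835×10^-8 = 0.171.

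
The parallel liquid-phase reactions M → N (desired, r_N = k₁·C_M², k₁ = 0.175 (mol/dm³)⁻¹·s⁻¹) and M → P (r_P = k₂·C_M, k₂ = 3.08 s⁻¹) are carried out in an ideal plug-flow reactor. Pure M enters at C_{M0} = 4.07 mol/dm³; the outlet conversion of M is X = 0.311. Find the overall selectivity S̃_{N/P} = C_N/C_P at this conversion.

0.195

C_M = C_{M0}(1−X) = 2.804 mol/dm³.
Along a PFR/batch, dC_P/dC_M = −r_P/(r_N+r_P) = −k₂/(k₂+k₁·C_M).
Integrating from C_{M0} to C_M: C_P = (3.08/0.175)·ln[(3.08+0.175·4.07)/(3.08+0.175·2.80)] = 17.60·ln(3.792/3.571) = 1.059 mol/dm³.
Then C_N = (C_{M0}−C_M) − C_P = 1.266 − 1.059 = 0.2065 mol/dm³.
S̃_{N/P} = C_N/C_P = 0.2065/1.059 = 0.195.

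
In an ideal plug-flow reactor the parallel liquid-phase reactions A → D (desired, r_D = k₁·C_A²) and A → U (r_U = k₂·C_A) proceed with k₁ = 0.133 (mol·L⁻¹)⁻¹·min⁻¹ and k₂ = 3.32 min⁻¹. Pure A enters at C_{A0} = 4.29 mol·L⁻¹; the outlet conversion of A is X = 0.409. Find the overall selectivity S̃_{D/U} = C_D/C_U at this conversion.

C_A = C_{A0}(1−X) = 2.535 mol·L⁻¹.
Along a PFR/batch, dC_U/dC_A = −r_U/(r_D+r_U) = −k₂/(k₂+k₁·C_A).
Integrating from C_{A0} to C_A: C_U = (3.32/0.133)·ln[(3.32+0.133·4.29)/(3.32+0.133·2.54)] = 24.96·ln(3.891/3.657) = 1.544 mol·L⁻¹.
Then C_D = (C_{A0}−C_A) − C_U = 1.755 − 1.544 = 0.2105 mol·L⁻¹.
S̃_{D/U} = C_D/C_U = 0.2105/1.544 = 0.136.

0.136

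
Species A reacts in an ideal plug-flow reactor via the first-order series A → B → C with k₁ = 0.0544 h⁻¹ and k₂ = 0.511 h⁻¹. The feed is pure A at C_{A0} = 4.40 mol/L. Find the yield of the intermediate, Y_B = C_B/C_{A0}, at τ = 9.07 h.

0.0716

Solving the coupled first-order balances gives C_B(τ) = [k₁/(k₂−k₁)]·C_{A0}·(e^(−k₁τ) − e^(−k₂τ)).
e^(−k₁τ) = e^(−0.0544×9.07) = e^(−0.4934) = 0.6105; e^(−k₂τ) = e^(−4.635) = 0.009708.
C_B = 0.0544×4.40/(0.511−0.0544) × (0.6105−0.009708) = 0.5242×0.6008 = 0.3150 mol/L.
Y_B = C_B/C_{A0} = 0.3150/4.40 = 0.0716.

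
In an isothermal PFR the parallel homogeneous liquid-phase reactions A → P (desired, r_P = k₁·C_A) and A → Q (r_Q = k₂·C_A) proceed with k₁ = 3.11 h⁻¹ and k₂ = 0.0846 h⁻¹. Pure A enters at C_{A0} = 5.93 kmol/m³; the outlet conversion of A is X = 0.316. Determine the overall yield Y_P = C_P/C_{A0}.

C_A = C_{A0}(1−X) = 4.056 kmol/m³.
Both paths are first order in A, so the instantaneous fraction to P is constant: dC_P/d(−C_A) = k₁/(k₁+k₂) = 0.9735.
C_P = 0.9735·(C_{A0}−C_A) = 0.9735×1.874 = 1.82 kmol/m³.
Y_P = C_P/C_{A0} = 1.824/5.93 = 0.308.

0.308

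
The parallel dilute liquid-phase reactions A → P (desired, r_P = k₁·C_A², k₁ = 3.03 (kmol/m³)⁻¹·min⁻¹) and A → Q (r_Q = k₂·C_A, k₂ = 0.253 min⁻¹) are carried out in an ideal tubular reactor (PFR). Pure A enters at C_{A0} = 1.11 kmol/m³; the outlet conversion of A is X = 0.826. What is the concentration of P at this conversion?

C_A = C_{A0}(1−X) = 0.1931 kmol/m³.
Along a PFR/batch, dC_Q/dC_A = −r_Q/(r_P+r_Q) = −k₂/(k₂+k₁·C_A).
Integrating from C_{A0} to C_A: C_Q = (0.253/3.03)·ln[(0.253+3.03·1.11)/(0.253+3.03·0.193)] = 0.08350·ln(3.616/0.8382) = 0.1221 kmol/m³.
Then C_P = (C_{A0}−C_A) − C_Q = 0.9169 − 0.1221 = 0.7948 kmol/m³.

0.795 kmol/m³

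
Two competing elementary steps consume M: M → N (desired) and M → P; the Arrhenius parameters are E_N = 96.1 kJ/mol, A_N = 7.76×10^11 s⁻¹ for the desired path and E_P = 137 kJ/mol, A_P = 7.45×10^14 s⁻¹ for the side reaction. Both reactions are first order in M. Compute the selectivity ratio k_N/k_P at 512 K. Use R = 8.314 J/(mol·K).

15.5

Since both paths have the same order in M, the concentration cancels and S_{N/P} = k_N/k_P = (A_N/A_P)·exp[(E_P−E_N)/(RT)].
(E_P−E_N)/(RT) = (137−96.1)×10³/(8.314×512) = 40900/4257 = 9.608.
k_N/k_P = (7.76×10^11/7.45×10^14)·exp(9.608) = 0.001042 × 14887 = 15.5.
Since E_N < E_P, lowering the temperature improves selectivity toward N.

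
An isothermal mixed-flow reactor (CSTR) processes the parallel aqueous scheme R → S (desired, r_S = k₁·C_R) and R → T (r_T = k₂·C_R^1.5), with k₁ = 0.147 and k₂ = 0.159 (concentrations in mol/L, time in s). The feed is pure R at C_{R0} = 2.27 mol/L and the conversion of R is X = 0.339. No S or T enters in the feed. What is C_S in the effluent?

0.331 mol/L

Exit C_R = C_{R0}(1−X) = 2.27×0.661 = 1.500 mol/L.
Rates in a CSTR are evaluated at the outlet concentration: r_S = 0.147×1.500 = 0.2206, r_T = 0.159×1.500^1.5 = 0.2922.
Fraction of consumed R going to S: r_S/(r_S+r_T) = 0.4301.
C_S = 0.4301·C_{R0}·X = 0.4301×2.27×0.339 = 0.331 mol/L.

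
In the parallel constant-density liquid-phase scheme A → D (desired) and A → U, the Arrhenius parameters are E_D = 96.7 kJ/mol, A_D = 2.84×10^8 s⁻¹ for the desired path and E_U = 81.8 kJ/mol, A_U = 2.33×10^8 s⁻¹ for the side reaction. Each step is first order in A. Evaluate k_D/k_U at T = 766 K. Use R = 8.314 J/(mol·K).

0.117

With equal orders, S_{D/U} = k_D/k_U = (A_D/A_U)·exp[(E_U−E_D)/(RT)].
(E_U−E_D)/(RT) = (81.8−96.7)×10³/(8.314×766) = -14900/6369 = -2.340.
k_D/k_U = (2.84×10^8/2.33×10^8)·exp(-2.340) = 1.219 × 0.09636 = 0.117.
Since E_D > E_U, raising the temperature improves selectivity toward D.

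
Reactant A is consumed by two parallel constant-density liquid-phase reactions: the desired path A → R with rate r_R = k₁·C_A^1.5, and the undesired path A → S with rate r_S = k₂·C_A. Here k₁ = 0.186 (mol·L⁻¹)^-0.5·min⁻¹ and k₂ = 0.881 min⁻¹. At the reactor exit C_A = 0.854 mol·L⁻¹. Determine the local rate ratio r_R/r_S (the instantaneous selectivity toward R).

S_{R/S} = r_R/r_S = (k₁·C_A^1.5)/(k₂·C_A) = (k₁/k₂)·C_A^0.5.
= (0.186×0.8540^1.5) / (0.881×0.8540) = 0.1468/0.7524 = 0.195.
Since the desired path is higher order in A, keeping C_A high (PFR or concentrated feed) favours R.

0.195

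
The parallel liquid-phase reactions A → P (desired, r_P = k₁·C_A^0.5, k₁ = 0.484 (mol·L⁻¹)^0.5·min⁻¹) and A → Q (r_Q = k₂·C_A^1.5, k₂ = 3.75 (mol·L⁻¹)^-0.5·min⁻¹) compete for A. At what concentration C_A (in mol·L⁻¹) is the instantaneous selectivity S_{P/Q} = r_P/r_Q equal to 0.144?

0.896 mol·L⁻¹

S_{P/Q} = (k₁/k₂)·C_A⁻¹ ⇒ C_A = (S·k₂/k₁)^(-1).
= (0.144×3.75/0.484)^(-1) = (1.116)^(-1) = 0.896 mol·L⁻¹.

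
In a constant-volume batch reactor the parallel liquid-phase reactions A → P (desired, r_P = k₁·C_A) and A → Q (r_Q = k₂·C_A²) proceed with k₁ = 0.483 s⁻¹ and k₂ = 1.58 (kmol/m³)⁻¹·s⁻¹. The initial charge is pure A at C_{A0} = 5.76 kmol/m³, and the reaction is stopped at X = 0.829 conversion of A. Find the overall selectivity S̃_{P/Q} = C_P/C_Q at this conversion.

0.110

C_A = C_{A0}(1−X) = 0.9850 kmol/m³.
Along a PFR/batch, dC_P/dC_A = −r_P/(r_P+r_Q) = −k₁/(k₁+k₂·C_A).
Integrating from C_{A0} to C_A: C_P = (0.483/1.58)·ln[(0.483+1.58·5.76)/(0.483+1.58·0.985)] = 0.3057·ln(9.584/2.039) = 0.4731 kmol/m³.
C_Q = (C_{A0}−C_A)−C_P = 4.302 kmol/m³; S̃_{P/Q} = 0.4731/4.302 = 0.110.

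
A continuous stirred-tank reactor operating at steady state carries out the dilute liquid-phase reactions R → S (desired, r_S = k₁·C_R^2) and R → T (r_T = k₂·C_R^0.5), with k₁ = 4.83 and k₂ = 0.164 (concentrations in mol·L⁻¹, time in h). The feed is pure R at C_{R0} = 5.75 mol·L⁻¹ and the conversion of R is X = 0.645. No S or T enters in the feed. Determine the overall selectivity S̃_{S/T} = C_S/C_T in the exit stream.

85.9

Exit C_R = C_{R0}(1−X) = 5.75×0.355 = 2.041 mol·L⁻¹.
A CSTR operates uniformly at the exit composition, giving r_S = 20.13 and r_T = 0.2343 (each k·C_R^n at C_R = 2.041).
Overall selectivity = C_S/C_T = r_Sτ/(r_Tτ) = r_S/r_T = 85.9.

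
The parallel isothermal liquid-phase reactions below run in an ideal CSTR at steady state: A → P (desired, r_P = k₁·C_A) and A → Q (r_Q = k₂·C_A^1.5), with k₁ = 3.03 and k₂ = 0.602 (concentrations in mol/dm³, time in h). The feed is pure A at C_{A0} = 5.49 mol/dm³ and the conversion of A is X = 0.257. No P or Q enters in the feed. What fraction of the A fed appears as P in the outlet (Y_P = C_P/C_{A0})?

Exit C_A = C_{A0}(1−X) = 5.49×0.743 = 4.079 mol/dm³.
In a CSTR the entire volume is at exit conditions, so r_P = 3.03×4.079 = 12.36 and r_Q = 0.602×4.079^1.5 = 4.960.
Fraction of consumed A going to P: r_P/(r_P+r_Q) = 0.7136.
C_P = 0.7136·C_{A0}·X = 0.7136×5.49×0.257 = 1.01 mol/dm³; Y_P = C_P/C_{A0} = 0.183.

0.183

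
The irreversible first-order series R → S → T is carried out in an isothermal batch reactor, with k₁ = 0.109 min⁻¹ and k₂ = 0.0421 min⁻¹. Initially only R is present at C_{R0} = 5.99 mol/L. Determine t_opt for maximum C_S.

14.2 min

For first-order series the maximum of C_S occurs at t_opt = ln(k₂/k₁)/(k₂−k₁).
= ln(0.0421/0.109)/(0.0421−0.109) = ln(0.3862)/-0.06690 = -0.9513/-0.06690 = 14.2 min.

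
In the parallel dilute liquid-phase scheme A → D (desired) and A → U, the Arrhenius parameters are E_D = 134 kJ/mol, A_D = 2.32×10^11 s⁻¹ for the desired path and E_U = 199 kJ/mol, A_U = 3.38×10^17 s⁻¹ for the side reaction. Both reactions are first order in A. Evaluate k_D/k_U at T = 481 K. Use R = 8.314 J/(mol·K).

With equal orders, S_{D/U} = k_D/k_U = (A_D/A_U)·exp[(E_U−E_D)/(RT)].
(E_U−E_D)/(RT) = (199−134)×10³/(8.314×481) = 65000/3999 = 16.25.
k_D/k_U = (2.32×10^11/3.38×10^17)·exp(16.25) = 6.864×10^-7 × 1.145×10^7 = 7.86.

7.86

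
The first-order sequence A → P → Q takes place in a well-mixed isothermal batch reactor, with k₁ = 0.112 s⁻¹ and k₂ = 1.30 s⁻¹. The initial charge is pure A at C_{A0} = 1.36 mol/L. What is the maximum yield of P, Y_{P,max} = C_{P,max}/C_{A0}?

Evaluating C_P at t_opt = ln(k₂/k₁)/(k₂−k₁) gives C_{P,max}/C_{A0} = (k₁/k₂)^[k₂/(k₂−k₁)].
= (0.112/1.30)^(1.30/(1.30−0.112)) = (0.08615)^(1.094) = 0.06837.

0.0684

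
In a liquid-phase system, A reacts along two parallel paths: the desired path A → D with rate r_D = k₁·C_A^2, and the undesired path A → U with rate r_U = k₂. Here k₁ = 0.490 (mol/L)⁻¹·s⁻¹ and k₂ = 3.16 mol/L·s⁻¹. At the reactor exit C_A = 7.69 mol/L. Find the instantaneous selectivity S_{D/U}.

9.17

S_{D/U} = r_D/r_U = (k₁·C_A^2)/(k₂) = (k₁/k₂)·C_A^2.
= (0.490×7.690^2) / (3.16) = 28.98/3.160 = 9.17.
Since the desired path is higher order in A, keeping C_A high (PFR or concentrated feed) favours D.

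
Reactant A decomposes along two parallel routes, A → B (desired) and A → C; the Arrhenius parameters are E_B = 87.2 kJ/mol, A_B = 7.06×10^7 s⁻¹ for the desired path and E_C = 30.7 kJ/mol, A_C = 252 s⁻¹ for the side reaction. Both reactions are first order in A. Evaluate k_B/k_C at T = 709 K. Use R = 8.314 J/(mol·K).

19.3

Since both paths have the same order in A, the concentration cancels and S_{B/C} = k_B/k_C = (A_B/A_C)·exp[(E_C−E_B)/(RT)].
(E_C−E_B)/(RT) = (30.7−87.2)×10³/(8.314×709) = -56500/5895 = -9.585.
k_B/k_C = (7.06×10^7/252)·exp(-9.585) = 2.802×10^5 × 6.875×10^-5 = 19.3.
Since E_B > E_C, raising the temperature improves selectivity toward B.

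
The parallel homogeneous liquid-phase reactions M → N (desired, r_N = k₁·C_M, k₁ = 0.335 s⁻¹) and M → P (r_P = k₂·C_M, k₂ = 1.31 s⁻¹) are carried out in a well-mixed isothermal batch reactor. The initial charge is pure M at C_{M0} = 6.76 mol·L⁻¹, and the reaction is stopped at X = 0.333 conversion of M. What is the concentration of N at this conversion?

C_M = C_{M0}(1−X) = 4.509 mol·L⁻¹.
Both paths are first order in M, so the instantaneous fraction to N is constant: dC_N/d(−C_M) = k₁/(k₁+k₂) = 0.2036.
C_N = 0.2036·(C_{M0}−C_M) = 0.2036×2.251 = 0.458 mol·L⁻¹.

0.458 mol·L⁻¹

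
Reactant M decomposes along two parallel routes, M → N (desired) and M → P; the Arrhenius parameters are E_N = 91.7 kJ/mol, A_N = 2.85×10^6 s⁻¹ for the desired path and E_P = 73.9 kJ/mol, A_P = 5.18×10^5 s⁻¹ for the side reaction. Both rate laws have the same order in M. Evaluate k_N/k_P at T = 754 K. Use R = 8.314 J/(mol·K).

0.322

Since both paths have the same order in M, the concentration cancels and S_{N/P} = k_N/k_P = (A_N/A_P)·exp[(E_P−E_N)/(RT)].
(E_P−E_N)/(RT) = (73.9−91.7)×10³/(8.314×754) = -17800/6269 = -2.839.
k_N/k_P = (2.85×10^6/5.18×10^5)·exp(-2.839) = 5.502 × 0.05846 = 0.322.
Since E_N > E_P, raising the temperature improves selectivity toward N.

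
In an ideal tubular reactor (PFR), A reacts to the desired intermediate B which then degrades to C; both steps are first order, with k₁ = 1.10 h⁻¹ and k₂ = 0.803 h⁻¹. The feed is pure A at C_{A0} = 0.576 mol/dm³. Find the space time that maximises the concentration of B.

1.06 h

The intermediate peaks when r₁ = r₂, i.e. k₁e^(−k₁τ) = k₂e^(−k₂τ), giving τ_opt = ln(k₂/k₁)/(k₂−k₁).
= ln(0.803/1.10)/(0.803−1.10) = ln(0.7300)/-0.2970 = -0.3147/-0.2970 = 1.06 h.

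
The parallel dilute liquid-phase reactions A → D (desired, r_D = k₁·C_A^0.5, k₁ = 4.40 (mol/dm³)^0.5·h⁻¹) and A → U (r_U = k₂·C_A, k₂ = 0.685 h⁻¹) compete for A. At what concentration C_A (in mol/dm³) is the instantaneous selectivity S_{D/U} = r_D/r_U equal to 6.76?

S_{D/U} = (k₁/k₂)·C_A^-0.5 ⇒ C_A = (S·k₂/k₁)^(-2).
= (6.76×0.685/4.40)^(-2) = (1.052)^(-2) = 0.903 mol/dm³.

0.903 mol/dm³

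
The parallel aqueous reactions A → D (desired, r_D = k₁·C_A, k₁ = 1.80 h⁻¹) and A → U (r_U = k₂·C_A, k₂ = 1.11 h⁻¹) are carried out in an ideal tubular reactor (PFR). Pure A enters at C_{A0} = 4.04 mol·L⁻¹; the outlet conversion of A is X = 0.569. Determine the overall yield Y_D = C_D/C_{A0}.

0.352

C_A = C_{A0}(1−X) = 1.741 mol·L⁻¹.
Both paths are first order in A, so the instantaneous fraction to D is constant: dC_D/d(−C_A) = k₁/(k₁+k₂) = 0.6186.
C_D = 0.6186·(C_{A0}−C_A) = 0.6186×2.299 = 1.42 mol·L⁻¹.
Y_D = C_D/C_{A0} = 1.422/4.04 = 0.352.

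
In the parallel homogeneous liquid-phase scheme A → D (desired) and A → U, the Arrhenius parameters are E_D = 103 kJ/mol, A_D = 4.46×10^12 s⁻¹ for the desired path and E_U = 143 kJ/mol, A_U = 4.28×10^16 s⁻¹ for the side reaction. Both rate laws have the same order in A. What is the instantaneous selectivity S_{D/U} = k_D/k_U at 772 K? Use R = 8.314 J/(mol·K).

0.0530

k_D/k_U = (A_D/A_U)·exp[−(E_D−E_U)/(RT)] = (A_D/A_U)·exp[(E_U−E_D)/(RT)].
(E_U−E_D)/(RT) = (143−103)×10³/(8.314×772) = 40000/6418 = 6.232.
k_D/k_U = (4.46×10^12/4.28×10^16)·exp(6.232) = 1.042×10^-4 × 508.8 = 0.0530.
Since E_D < E_U, lowering the temperature improves selectivity toward D.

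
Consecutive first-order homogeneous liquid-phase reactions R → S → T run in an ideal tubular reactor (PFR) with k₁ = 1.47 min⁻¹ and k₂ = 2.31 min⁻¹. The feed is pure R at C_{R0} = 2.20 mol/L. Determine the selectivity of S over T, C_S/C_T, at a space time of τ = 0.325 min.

2.15

The intermediate concentration in a first-order A→B→C sequence is C_S = k₁C_{R0}(e^(−k₁τ) − e^(−k₂τ))/(k₂−k₁).
e^(−k₁τ) = e^(−1.47×0.325) = e^(−0.4778) = 0.6202; e^(−k₂τ) = e^(−0.7508) = 0.4720.
C_S = 1.47×2.20/(2.31−1.47) × (0.6202−0.4720) = 3.850×0.1482 = 0.5704 mol/L.
C_R = C_{R0}e^(−k₁τ) = 1.364 mol/L, so C_T = C_{R0}−C_R−C_S = 0.2652 mol/L; C_S/C_T = 2.15.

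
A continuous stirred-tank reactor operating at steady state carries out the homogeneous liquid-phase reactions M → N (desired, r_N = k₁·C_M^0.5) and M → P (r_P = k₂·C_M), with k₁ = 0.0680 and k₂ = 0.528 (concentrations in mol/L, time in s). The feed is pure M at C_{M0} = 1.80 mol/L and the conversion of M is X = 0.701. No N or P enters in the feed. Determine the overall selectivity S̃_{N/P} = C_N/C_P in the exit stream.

0.176

Exit C_M = C_{M0}(1−X) = 1.80×0.299 = 0.5382 mol/L.
In a CSTR the entire volume is at exit conditions, so r_N = 0.0680×0.5382^0.5 = 0.04989 and r_P = 0.528×0.5382 = 0.2842.
Overall selectivity = C_N/C_P = r_Nτ/(r_Pτ) = r_N/r_P = 0.176.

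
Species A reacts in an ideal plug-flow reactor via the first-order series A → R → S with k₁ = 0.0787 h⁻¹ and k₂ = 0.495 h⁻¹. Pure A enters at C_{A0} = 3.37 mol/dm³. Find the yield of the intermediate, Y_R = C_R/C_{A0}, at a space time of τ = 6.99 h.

0.103

The intermediate concentration in a first-order A→B→C sequence is C_R = k₁C_{A0}(e^(−k₁τ) − e^(−k₂τ))/(k₂−k₁).
e^(−k₁τ) = e^(−0.0787×6.99) = e^(−0.5501) = 0.5769; e^(−k₂τ) = e^(−3.460) = 0.03143.
C_R = 0.0787×3.37/(0.495−0.0787) × (0.5769−0.03143) = 0.6371×0.5455 = 0.3475 mol/dm³.
Y_R = C_R/C_{A0} = 0.3475/3.37 = 0.103.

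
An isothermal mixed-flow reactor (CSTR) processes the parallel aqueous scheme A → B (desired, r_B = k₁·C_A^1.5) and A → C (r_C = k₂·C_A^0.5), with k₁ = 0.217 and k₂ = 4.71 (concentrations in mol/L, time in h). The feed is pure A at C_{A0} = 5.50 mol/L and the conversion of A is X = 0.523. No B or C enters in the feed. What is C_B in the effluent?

Exit C_A = C_{A0}(1−X) = 5.50×0.477 = 2.623 mol/L.
Rates in a CSTR are evaluated at the outlet concentration: r_B = 0.217×2.623^1.5 = 0.9221, r_C = 4.71×2.623^0.5 = 7.629.
Fraction of consumed A going to B: r_B/(r_B+r_C) = 0.1078.
C_B = 0.1078·C_{A0}·X = 0.1078×5.50×0.523 = 0.310 mol/L.

0.310 mol/L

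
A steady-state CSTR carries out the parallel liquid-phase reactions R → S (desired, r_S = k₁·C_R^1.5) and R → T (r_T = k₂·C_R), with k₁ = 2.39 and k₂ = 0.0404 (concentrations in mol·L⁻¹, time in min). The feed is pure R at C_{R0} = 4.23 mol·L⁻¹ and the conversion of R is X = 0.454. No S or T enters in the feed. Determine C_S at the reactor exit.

1.90 mol·L⁻¹

Exit C_R = C_{R0}(1−X) = 4.23×0.546 = 2.310 mol·L⁻¹.
Rates in a CSTR are evaluated at the outlet concentration: r_S = 2.39×2.310^1.5 = 8.389, r_T = 0.0404×2.310 = 0.09331.
Fraction of consumed R going to S: r_S/(r_S+r_T) = 0.9890.
C_S = 0.9890·C_{R0}·X = 0.9890×4.23×0.454 = 1.90 mol·L⁻¹.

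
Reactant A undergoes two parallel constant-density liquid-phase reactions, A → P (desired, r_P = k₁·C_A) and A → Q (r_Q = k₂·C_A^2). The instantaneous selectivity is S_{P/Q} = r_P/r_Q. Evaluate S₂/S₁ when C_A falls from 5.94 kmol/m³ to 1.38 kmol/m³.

S_{P/Q} = (k₁/k₂)·C_A⁻¹, so S₂/S₁ = (C_{A,2}/C_{A,1})⁻¹.
= 5.94/1.38 = 4.30.

4.30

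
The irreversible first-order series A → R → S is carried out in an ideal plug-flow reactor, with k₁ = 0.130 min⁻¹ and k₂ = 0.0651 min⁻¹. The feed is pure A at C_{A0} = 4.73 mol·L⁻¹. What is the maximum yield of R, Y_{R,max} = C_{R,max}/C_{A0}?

0.500

Evaluating C_R at τ_opt = ln(k₂/k₁)/(k₂−k₁) gives C_{R,max}/C_{A0} = (k₁/k₂)^[k₂/(k₂−k₁)].
= (0.130/0.0651)^(0.0651/(0.0651−0.130)) = (1.997)^(-1.003) = 0.4997.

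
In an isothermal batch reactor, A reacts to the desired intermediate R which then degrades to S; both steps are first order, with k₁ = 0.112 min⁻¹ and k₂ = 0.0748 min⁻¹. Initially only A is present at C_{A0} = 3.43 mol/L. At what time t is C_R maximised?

10.9 min

The intermediate peaks when r₁ = r₂, i.e. k₁e^(−k₁t) = k₂e^(−k₂t), giving t_opt = ln(k₂/k₁)/(k₂−k₁).
= ln(0.0748/0.112)/(0.0748−0.112) = ln(0.6679)/-0.03720 = -0.4037/-0.03720 = 10.9 min.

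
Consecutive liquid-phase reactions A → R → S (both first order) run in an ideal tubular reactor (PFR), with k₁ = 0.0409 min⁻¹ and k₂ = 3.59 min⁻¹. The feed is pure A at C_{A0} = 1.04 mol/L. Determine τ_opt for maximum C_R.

For first-order series the maximum of C_R occurs at τ_opt = ln(k₂/k₁)/(k₂−k₁).
= ln(3.59/0.0409)/(3.59−0.0409) = ln(87.78)/3.549 = 4.475/3.549 = 1.26 min.

1.26 min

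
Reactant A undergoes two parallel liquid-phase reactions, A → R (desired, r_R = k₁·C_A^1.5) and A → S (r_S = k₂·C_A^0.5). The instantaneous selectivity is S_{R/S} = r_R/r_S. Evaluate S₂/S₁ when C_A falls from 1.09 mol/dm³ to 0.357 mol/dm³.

0.328

S_{R/S} = (k₁/k₂)·C_A, so S₂/S₁ = (C_{A,2}/C_{A,1}).
= 0.357/1.09 = 0.328.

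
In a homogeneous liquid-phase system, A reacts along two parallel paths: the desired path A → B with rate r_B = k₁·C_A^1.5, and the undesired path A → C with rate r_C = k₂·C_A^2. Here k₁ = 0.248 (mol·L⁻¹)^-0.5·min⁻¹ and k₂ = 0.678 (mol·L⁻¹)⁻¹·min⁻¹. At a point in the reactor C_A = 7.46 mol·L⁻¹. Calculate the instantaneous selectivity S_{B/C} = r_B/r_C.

0.134

S_{B/C} = r_B/r_C = (k₁·C_A^1.5)/(k₂·C_A^2) = (k₁/k₂)·C_A^-0.5.
= (0.248×7.460^1.5) / (0.678×7.460^2) = 5.053/37.73 = 0.134.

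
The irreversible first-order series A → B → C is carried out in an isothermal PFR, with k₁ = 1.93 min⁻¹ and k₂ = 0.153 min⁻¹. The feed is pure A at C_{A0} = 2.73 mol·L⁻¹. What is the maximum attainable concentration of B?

Evaluating C_B at τ_opt = ln(k₂/k₁)/(k₂−k₁) gives C_{B,max}/C_{A0} = (k₁/k₂)^[k₂/(k₂−k₁)].
= (1.93/0.153)^(0.153/(0.153−1.93)) = (12.61)^(-0.08610) = 0.8039.
C_{B,max} = 0.8039×2.73 = 2.19 mol·L⁻¹.

2.19 mol·L⁻¹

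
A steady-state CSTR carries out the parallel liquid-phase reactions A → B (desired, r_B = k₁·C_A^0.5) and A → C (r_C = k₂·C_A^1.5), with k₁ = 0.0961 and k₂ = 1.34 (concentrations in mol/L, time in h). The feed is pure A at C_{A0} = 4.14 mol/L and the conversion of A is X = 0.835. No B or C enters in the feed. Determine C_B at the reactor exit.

Exit C_A = C_{A0}(1−X) = 4.14×0.165 = 0.6831 mol/L.
In a CSTR the entire volume is at exit conditions, so r_B = 0.0961×0.6831^0.5 = 0.07943 and r_C = 1.34×0.6831^1.5 = 0.7565.
Fraction of consumed A going to B: r_B/(r_B+r_C) = 0.09501.
C_B = 0.09501·C_{A0}·X = 0.09501×4.14×0.835 = 0.328 mol/L.

0.328 mol/L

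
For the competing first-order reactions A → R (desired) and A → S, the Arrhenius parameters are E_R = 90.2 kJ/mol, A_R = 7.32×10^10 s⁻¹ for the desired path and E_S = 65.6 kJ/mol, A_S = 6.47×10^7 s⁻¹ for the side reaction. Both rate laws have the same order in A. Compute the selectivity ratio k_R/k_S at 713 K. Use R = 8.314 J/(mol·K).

With equal orders, S_{R/S} = k_R/k_S = (A_R/A_S)·exp[(E_S−E_R)/(RT)].
(E_S−E_R)/(RT) = (65.6−90.2)×10³/(8.314×713) = -24600/5928 = -4.150.
k_R/k_S = (7.32×10^10/6.47×10^7)·exp(-4.150) = 1131 × 0.01577 = 17.8.

17.8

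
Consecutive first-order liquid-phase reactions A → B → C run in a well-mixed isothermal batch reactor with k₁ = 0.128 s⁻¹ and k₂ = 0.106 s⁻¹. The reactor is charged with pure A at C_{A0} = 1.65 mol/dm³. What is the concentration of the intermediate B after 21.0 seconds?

Solving the coupled first-order balances gives C_B(t) = [k₁/(k₂−k₁)]·C_{A0}·(e^(−k₁t) − e^(−k₂t)).
e^(−k₁t) = e^(−0.128×21.0) = e^(−2.688) = 0.06802; e^(−k₂t) = e^(−2.226) = 0.1080.
C_B = 0.128×1.65/(0.106−0.128) × (0.06802−0.1080) = (-9.600)×(-0.03994) = 0.3834 mol/dm³.

0.383 mol/dm³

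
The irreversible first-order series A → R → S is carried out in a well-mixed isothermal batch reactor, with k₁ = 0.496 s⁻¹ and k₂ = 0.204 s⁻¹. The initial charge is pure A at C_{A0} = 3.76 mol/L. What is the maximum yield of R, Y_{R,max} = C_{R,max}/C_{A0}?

0.538

At the optimum, C_{R,max}/C_{A0} = (k₁/k₂)^[k₂/(k₂−k₁)].
= (0.496/0.204)^(0.204/(0.204−0.496)) = (2.431)^(-0.6986) = 0.5376.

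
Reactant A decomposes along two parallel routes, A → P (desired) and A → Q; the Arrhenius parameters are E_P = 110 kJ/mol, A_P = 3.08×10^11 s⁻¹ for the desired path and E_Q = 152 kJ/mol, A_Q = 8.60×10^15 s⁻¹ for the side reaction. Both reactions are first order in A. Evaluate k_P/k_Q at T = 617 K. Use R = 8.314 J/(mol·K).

0.129

k_P/k_Q = (A_P/A_Q)·exp[−(E_P−E_Q)/(RT)] = (A_P/A_Q)·exp[(E_Q−E_P)/(RT)].
(E_Q−E_P)/(RT) = (152−110)×10³/(8.314×617) = 42000/5130 = 8.188.
k_P/k_Q = (3.08×10^11/8.60×10^15)·exp(8.188) = 3.581×10^-5 × 3596 = 0.129.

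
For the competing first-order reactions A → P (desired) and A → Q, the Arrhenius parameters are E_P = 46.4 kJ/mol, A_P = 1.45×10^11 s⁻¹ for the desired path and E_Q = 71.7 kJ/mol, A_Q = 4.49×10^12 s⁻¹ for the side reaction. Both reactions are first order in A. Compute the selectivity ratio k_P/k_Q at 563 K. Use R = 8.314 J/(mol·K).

Since both paths have the same order in A, the concentration cancels and S_{P/Q} = k_P/k_Q = (A_P/A_Q)·exp[(E_Q−E_P)/(RT)].
(E_Q−E_P)/(RT) = (71.7−46.4)×10³/(8.314×563) = 25300/4681 = 5.405.
k_P/k_Q = (1.45×10^11/4.49×10^12)·exp(5.405) = 0.03229 × 222.5 = 7.19.

7.19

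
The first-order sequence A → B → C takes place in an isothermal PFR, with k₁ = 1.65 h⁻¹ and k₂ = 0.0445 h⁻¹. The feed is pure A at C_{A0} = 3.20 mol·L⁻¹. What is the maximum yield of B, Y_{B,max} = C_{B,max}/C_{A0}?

0.905

Evaluating C_B at τ_opt = ln(k₂/k₁)/(k₂−k₁) gives C_{B,max}/C_{A0} = (k₁/k₂)^[k₂/(k₂−k₁)].
= (1.65/0.0445)^(0.0445/(0.0445−1.65)) = (37.08)^(-0.02772) = 0.9047.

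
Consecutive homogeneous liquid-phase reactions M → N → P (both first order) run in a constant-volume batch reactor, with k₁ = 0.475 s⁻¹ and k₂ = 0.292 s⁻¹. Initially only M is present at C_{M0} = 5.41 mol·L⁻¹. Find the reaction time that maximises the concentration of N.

For first-order series the maximum of C_N occurs at t_opt = ln(k₂/k₁)/(k₂−k₁).
= ln(0.292/0.475)/(0.292−0.475) = ln(0.6147)/-0.1830 = -0.4866/-0.1830 = 2.66 s.

2.66 s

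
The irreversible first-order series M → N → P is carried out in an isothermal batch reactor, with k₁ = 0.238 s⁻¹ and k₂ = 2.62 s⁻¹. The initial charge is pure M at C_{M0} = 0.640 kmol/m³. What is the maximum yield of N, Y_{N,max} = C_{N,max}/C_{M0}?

For a first-order series the maximum intermediate yield is C_{N,max}/C_{M0} = (k₁/k₂)^[k₂/(k₂−k₁)].
= (0.238/2.62)^(2.62/(2.62−0.238)) = (0.09084)^(1.100) = 0.07148.

0.0715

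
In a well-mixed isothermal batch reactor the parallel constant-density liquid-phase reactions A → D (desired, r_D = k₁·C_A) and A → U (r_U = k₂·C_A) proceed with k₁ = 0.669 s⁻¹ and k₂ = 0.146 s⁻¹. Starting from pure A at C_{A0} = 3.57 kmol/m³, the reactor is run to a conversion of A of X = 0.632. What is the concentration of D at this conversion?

1.85 kmol/m³

C_A = C_{A0}(1−X) = 1.314 kmol/m³.
Both paths are first order in A, so the instantaneous fraction to D is constant: dC_D/d(−C_A) = k₁/(k₁+k₂) = 0.8209.
C_D = 0.8209·(C_{A0}−C_A) = 0.8209×2.256 = 1.85 kmol/m³.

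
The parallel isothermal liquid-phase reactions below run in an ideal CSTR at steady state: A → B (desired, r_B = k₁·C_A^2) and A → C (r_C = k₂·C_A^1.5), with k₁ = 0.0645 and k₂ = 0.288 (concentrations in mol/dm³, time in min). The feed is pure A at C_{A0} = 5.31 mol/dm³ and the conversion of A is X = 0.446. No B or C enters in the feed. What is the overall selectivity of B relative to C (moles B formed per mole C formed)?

Exit C_A = C_{A0}(1−X) = 5.31×0.554 = 2.942 mol/dm³.
Rates in a CSTR are evaluated at the outlet concentration: r_B = 0.0645×2.942^2 = 0.5582, r_C = 0.288×2.942^1.5 = 1.453.
Overall selectivity = C_B/C_C = r_Bτ/(r_Cτ) = r_B/r_C = 0.384.

0.384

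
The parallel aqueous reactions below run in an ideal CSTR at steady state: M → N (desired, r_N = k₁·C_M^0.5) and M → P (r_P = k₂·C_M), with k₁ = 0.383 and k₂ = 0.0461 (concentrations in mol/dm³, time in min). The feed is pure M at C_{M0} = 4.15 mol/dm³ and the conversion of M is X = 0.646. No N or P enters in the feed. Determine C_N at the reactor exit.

2.34 mol/dm³

Exit C_M = C_{M0}(1−X) = 4.15×0.354 = 1.469 mol/dm³.
In a CSTR the entire volume is at exit conditions, so r_N = 0.383×1.469^0.5 = 0.4642 and r_P = 0.0461×1.469 = 0.06773.
Fraction of consumed M going to N: r_N/(r_N+r_P) = 0.8727.
C_N = 0.8727·C_{M0}·X = 0.8727×4.15×0.646 = 2.34 mol/dm³.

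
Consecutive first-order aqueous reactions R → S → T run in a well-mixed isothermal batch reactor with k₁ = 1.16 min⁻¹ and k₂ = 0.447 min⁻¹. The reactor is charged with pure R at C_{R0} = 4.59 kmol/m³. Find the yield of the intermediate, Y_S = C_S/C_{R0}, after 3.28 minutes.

0.339

Solving the coupled first-order balances gives C_S(t) = [k₁/(k₂−k₁)]·C_{R0}·(e^(−k₁t) − e^(−k₂t)).
e^(−k₁t) = e^(−1.16×3.28) = e^(−3.805) = 0.02226; e^(−k₂t) = e^(−1.466) = 0.2308.
C_S = 1.16×4.59/(0.447−1.16) × (0.02226−0.2308) = (-7.468)×(-0.2085) = 1.557 kmol/m³.
Y_S = C_S/C_{R0} = 1.557/4.59 = 0.339.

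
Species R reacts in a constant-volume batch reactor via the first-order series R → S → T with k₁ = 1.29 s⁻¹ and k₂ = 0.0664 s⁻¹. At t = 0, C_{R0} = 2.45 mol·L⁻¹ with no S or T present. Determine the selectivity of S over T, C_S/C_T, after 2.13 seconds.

The intermediate concentration in a first-order A→B→C sequence is C_S = k₁C_{R0}(e^(−k₁t) − e^(−k₂t))/(k₂−k₁).
e^(−k₁t) = e^(−1.29×2.13) = e^(−2.748) = 0.06408; e^(−k₂t) = e^(−0.1414) = 0.8681.
C_S = 1.29×2.45/(0.0664−1.29) × (0.06408−0.8681) = (-2.583)×(-0.8040) = 2.077 mol·L⁻¹.
C_R = C_{R0}e^(−k₁t) = 0.1570 mol·L⁻¹, so C_T = C_{R0}−C_R−C_S = 0.2162 mol·L⁻¹; C_S/C_T = 9.60.

9.60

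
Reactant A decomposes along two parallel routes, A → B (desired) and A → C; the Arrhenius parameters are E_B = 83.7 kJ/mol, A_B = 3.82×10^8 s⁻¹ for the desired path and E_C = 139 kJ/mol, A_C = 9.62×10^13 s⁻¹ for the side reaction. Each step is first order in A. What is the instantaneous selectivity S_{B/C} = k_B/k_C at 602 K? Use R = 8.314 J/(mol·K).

0.250

Since both paths have the same order in A, the concentration cancels and S_{B/C} = k_B/k_C = (A_B/A_C)·exp[(E_C−E_B)/(RT)].
(E_C−E_B)/(RT) = (139−83.7)×10³/(8.314×602) = 55300/5005 = 11.05.
k_B/k_C = (3.82×10^8/9.62×10^13)·exp(11.05) = 3.971×10^-6 × 62874 = 0.250.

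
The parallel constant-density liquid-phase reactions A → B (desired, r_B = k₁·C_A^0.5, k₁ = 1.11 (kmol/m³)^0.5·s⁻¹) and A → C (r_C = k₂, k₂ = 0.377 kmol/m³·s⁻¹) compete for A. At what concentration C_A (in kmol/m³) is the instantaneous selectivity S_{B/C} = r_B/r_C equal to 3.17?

S_{B/C} = (k₁/k₂)·C_A^0.5 ⇒ C_A = (S·k₂/k₁)^(2).
= (3.17×0.377/1.11)^(2) = (1.077)^(2) = 1.16 kmol/m³.

1.16 kmol/m³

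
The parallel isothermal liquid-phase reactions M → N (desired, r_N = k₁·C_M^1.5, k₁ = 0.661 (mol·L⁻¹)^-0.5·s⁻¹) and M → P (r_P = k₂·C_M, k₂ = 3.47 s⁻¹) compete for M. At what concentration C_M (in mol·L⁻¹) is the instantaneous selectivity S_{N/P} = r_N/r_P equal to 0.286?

2.25 mol·L⁻¹

S_{N/P} = (k₁/k₂)·C_M^0.5 ⇒ C_M = (S·k₂/k₁)^(2).
= (0.286×3.47/0.661)^(2) = (1.501)^(2) = 2.25 mol·L⁻¹.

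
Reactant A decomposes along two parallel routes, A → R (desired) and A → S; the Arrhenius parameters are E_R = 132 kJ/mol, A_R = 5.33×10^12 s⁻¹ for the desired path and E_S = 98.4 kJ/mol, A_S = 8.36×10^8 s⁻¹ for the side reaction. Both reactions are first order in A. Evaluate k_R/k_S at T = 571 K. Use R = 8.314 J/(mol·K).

With equal orders, S_{R/S} = k_R/k_S = (A_R/A_S)·exp[(E_S−E_R)/(RT)].
(E_S−E_R)/(RT) = (98.4−132)×10³/(8.314×571) = -33600/4747 = -7.078.
k_R/k_S = (5.33×10^12/8.36×10^8)·exp(-7.078) = 6376 × 8.437×10^-4 = 5.38.
Since E_R > E_S, raising the temperature improves selectivity toward R.

5.38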